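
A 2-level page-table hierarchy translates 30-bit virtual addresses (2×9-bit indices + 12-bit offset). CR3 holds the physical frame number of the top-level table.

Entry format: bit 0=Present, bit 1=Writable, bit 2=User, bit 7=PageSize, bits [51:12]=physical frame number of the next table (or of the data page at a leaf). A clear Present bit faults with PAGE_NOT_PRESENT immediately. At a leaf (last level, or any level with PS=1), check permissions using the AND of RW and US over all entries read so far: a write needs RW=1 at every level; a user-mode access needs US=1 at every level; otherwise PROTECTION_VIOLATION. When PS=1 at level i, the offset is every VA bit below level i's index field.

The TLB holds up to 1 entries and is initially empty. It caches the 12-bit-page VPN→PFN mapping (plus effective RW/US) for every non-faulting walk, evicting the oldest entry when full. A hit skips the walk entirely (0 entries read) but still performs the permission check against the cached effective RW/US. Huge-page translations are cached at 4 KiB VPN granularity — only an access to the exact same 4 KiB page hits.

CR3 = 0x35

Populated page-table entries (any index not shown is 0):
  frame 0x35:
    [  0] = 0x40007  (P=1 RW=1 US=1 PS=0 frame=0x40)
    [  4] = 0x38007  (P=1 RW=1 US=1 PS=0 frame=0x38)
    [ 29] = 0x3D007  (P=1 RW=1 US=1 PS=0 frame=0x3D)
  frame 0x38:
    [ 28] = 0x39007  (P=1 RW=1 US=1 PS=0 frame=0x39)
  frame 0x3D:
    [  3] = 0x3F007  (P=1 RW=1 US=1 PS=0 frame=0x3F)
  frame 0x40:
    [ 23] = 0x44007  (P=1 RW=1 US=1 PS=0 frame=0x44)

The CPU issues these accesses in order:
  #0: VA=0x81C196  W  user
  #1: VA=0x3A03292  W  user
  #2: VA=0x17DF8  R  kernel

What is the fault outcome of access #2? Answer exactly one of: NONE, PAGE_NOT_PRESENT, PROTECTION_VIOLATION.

Walk each access:
#0 VA=0x81C196 (w,user):
  [0] read 0x35 idx=4: raw=0x38007 flags P=1 W=1 U=1 S=0
  [1] read 0x38 idx=28: raw=0x39007 flags P=1 W=1 U=1 S=0
  → PA=0x39196  (2 entries read)
#1 VA=0x3A03292 (w,user):
  [0] read 0x35 idx=29: raw=0x3D007 flags P=1 W=1 U=1 S=0
  [1] read 0x3D idx=3: raw=0x3F007 flags P=1 W=1 U=1 S=0
  → PA=0x3F292  (2 entries read)
#2 VA=0x17DF8 (r,kernel):
  [0] read 0x35 idx=0: raw=0x40007 flags P=1 W=1 U=1 S=0
  [1] read 0x40 idx=23: raw=0x44007 flags P=1 W=1 U=1 S=0
  → PA=0x44DF8  (2 entries read)

Access #2 fault: NONE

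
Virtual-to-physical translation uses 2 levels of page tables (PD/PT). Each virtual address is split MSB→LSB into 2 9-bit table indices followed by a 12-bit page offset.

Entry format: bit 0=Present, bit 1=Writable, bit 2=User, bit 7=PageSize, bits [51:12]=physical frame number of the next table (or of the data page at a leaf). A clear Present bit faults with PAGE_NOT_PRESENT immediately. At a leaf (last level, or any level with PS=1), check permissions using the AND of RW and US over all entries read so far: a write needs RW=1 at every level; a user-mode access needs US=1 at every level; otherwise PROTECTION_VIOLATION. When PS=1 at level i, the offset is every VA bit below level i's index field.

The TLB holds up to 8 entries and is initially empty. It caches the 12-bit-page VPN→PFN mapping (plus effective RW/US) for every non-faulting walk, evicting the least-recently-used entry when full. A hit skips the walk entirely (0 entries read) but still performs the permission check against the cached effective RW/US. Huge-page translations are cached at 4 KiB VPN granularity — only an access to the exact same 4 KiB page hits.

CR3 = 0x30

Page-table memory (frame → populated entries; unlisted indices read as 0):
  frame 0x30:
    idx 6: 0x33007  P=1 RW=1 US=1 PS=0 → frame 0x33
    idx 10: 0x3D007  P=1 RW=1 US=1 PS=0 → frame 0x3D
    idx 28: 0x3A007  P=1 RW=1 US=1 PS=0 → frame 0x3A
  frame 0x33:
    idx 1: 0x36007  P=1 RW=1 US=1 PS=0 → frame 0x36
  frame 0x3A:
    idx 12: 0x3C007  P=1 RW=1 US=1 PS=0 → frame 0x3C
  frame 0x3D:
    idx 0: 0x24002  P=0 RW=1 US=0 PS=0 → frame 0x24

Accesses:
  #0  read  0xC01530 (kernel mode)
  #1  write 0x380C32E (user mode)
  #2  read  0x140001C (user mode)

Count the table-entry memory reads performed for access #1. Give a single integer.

Trace:
#0 VA=0xC01530 (r,kernel):
  L0 @0x30[6] → 0x33007  P=1,RW=1,US=1,PS=0
  L1 @0x33[1] → 0x36007  P=1,RW=1,US=1,PS=0
  ✓ 0x36530  — 2 lookups
#1 VA=0x380C32E (w,user):
  L0 @0x30[28] → 0x3A007  P=1,RW=1,US=1,PS=0
  L1 @0x3A[12] → 0x3C007  P=1,RW=1,US=1,PS=0
  ✓ 0x3C32E  — 2 lookups
#2 VA=0x140001C (r,user):
  L0 @0x30[10] → 0x3D007  P=1,RW=1,US=1,PS=0
  L1 @0x3D[0] → 0x24002  P=0,RW=1,US=0,PS=0
  → PAGE_NOT_PRESENT  (2 entries read)

Entries read for #1: 2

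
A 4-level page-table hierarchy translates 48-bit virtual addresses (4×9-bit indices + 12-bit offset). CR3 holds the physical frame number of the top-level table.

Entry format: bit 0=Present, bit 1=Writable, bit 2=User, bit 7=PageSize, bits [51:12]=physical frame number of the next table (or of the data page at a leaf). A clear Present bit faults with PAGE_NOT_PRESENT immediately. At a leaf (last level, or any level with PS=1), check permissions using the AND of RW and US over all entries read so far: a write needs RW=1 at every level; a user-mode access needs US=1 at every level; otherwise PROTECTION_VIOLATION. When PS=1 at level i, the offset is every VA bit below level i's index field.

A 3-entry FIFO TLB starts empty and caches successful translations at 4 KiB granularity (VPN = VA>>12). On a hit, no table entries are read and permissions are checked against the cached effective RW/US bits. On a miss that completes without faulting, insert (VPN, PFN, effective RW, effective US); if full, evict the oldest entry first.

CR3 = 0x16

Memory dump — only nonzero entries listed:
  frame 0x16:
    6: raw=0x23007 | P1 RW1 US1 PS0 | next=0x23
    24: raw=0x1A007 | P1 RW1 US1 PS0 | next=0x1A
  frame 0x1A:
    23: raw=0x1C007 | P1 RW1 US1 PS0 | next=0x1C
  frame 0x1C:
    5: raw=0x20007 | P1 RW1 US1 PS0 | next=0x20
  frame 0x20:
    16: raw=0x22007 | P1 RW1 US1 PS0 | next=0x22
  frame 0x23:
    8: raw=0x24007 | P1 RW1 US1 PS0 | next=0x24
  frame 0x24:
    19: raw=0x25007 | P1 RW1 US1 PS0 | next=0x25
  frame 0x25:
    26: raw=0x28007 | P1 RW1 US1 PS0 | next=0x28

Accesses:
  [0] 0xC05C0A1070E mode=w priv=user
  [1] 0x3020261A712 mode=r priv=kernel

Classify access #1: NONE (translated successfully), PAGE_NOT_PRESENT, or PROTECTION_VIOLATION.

Trace:
#0 VA=0xC05C0A1070E (w,user):
  [0] read 0x16 idx=24: raw=0x1A007 flags P=1 W=1 U=1 S=0
  [1] read 0x1A idx=23: raw=0x1C007 flags P=1 W=1 U=1 S=0
  [2] read 0x1C idx=5: raw=0x20007 flags P=1 W=1 U=1 S=0
  [3] read 0x20 idx=16: raw=0x22007 flags P=1 W=1 U=1 S=0
  ✓ 0x2270E  — 4 lookups
#1 VA=0x3020261A712 (r,kernel):
  [0] read 0x16 idx=6: raw=0x23007 flags P=1 W=1 U=1 S=0
  [1] read 0x23 idx=8: raw=0x24007 flags P=1 W=1 U=1 S=0
  [2] read 0x24 idx=19: raw=0x25007 flags P=1 W=1 U=1 S=0
  [3] read 0x25 idx=26: raw=0x28007 flags P=1 W=1 U=1 S=0
  ✓ 0x28712  — 4 lookups

Access #1 fault: NONE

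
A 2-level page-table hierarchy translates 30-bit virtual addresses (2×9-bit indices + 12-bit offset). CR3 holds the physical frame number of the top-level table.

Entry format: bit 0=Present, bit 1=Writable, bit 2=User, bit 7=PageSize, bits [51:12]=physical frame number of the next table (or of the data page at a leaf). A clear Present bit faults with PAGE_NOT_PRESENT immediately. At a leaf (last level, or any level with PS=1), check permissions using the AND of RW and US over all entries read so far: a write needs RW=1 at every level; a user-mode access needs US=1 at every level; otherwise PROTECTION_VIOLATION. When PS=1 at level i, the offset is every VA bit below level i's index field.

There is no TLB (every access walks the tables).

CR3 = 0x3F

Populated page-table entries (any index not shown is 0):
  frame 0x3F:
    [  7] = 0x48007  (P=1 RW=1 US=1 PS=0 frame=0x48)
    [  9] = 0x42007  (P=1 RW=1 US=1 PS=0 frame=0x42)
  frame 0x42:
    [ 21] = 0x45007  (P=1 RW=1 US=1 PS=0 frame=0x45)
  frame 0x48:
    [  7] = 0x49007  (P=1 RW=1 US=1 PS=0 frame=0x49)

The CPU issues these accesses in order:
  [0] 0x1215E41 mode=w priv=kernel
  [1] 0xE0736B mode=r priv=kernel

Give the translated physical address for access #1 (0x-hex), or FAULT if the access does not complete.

Per-access translation:
#0 VA=0x1215E41 (w,kernel):
  L0: frame=0x3F idx=9 entry=0x42007 [P=1 RW=1 US=1 PS=0]
  L1: frame=0x42 idx=21 entry=0x45007 [P=1 RW=1 US=1 PS=0]
  ⇒ phys 0x45E41  [2 reads]
#1 VA=0xE0736B (r,kernel):
  L0: frame=0x3F idx=7 entry=0x48007 [P=1 RW=1 US=1 PS=0]
  L1: frame=0x48 idx=7 entry=0x49007 [P=1 RW=1 US=1 PS=0]
  ⇒ phys 0x4936B  [2 reads]

Access #1 PA: 0x4936B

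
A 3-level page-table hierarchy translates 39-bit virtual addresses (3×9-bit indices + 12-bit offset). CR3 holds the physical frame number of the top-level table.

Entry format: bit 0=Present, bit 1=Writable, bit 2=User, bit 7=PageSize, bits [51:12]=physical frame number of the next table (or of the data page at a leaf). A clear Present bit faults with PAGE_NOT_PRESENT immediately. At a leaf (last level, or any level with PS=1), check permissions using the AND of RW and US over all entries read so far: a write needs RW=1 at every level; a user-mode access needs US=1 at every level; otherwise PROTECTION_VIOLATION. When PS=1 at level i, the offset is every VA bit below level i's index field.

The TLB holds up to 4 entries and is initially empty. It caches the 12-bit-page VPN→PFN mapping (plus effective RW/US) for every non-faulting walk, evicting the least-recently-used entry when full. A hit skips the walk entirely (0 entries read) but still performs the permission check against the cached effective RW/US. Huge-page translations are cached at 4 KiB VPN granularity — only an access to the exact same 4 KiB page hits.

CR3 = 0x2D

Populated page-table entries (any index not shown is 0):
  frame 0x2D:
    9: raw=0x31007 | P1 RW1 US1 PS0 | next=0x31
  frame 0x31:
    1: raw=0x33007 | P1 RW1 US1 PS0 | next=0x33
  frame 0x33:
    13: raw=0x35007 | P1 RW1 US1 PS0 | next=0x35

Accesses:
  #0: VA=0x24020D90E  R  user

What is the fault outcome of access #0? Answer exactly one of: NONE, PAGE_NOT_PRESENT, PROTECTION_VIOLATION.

Per-access translation:
#0 VA=0x24020D90E (r,user):
  [0] read 0x2D idx=9: raw=0x31007 flags P=1 W=1 U=1 S=0
  [1] read 0x31 idx=1: raw=0x33007 flags P=1 W=1 U=1 S=0
  [2] read 0x33 idx=13: raw=0x35007 flags P=1 W=1 U=1 S=0
  ✓ 0x3590E  — 3 lookups

Access #0 fault: NONE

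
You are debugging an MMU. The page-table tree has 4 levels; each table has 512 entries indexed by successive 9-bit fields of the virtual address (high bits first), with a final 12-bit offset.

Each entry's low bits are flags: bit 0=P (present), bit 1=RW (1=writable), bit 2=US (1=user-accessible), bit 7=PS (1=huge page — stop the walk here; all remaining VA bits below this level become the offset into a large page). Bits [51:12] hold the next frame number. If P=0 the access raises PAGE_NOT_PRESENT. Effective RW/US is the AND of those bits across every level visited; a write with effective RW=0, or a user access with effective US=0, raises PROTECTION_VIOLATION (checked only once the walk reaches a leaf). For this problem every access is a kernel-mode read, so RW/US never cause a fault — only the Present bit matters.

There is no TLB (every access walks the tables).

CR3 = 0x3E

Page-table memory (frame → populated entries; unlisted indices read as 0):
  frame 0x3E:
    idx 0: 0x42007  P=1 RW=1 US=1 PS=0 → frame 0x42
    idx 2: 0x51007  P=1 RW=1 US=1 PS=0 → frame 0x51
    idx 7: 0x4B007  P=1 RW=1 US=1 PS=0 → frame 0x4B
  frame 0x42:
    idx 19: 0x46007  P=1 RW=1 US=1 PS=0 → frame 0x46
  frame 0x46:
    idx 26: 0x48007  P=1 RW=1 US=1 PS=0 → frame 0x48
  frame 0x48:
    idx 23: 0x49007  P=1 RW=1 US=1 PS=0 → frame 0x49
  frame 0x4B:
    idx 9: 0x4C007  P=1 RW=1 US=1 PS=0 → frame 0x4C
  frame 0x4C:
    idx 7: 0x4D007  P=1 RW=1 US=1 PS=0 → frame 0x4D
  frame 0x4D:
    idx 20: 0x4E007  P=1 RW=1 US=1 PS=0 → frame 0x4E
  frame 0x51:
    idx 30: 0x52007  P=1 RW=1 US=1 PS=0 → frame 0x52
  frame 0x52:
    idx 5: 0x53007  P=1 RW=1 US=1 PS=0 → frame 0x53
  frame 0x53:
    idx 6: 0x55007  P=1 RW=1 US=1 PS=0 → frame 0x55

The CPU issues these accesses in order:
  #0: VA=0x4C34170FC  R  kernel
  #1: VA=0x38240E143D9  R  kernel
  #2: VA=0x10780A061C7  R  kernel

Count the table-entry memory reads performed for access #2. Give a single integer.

Trace:
#0 VA=0x4C34170FC (r,kernel):
  L0 @0x3E[0] → 0x42007  P=1,RW=1,US=1,PS=0
  L1 @0x42[19] → 0x46007  P=1,RW=1,US=1,PS=0
  L2 @0x46[26] → 0x48007  P=1,RW=1,US=1,PS=0
  L3 @0x48[23] → 0x49007  P=1,RW=1,US=1,PS=0
  ⇒ phys 0x490FC  [4 reads]
#1 VA=0x38240E143D9 (r,kernel):
  L0 @0x3E[7] → 0x4B007  P=1,RW=1,US=1,PS=0
  L1 @0x4B[9] → 0x4C007  P=1,RW=1,US=1,PS=0
  L2 @0x4C[7] → 0x4D007  P=1,RW=1,US=1,PS=0
  L3 @0x4D[20] → 0x4E007  P=1,RW=1,US=1,PS=0
  ⇒ phys 0x4E3D9  [4 reads]
#2 VA=0x10780A061C7 (r,kernel):
  L0 @0x3E[2] → 0x51007  P=1,RW=1,US=1,PS=0
  L1 @0x51[30] → 0x52007  P=1,RW=1,US=1,PS=0
  L2 @0x52[5] → 0x53007  P=1,RW=1,US=1,PS=0
  L3 @0x53[6] → 0x55007  P=1,RW=1,US=1,PS=0
  ⇒ phys 0x551C7  [4 reads]

Entries read for #2: 4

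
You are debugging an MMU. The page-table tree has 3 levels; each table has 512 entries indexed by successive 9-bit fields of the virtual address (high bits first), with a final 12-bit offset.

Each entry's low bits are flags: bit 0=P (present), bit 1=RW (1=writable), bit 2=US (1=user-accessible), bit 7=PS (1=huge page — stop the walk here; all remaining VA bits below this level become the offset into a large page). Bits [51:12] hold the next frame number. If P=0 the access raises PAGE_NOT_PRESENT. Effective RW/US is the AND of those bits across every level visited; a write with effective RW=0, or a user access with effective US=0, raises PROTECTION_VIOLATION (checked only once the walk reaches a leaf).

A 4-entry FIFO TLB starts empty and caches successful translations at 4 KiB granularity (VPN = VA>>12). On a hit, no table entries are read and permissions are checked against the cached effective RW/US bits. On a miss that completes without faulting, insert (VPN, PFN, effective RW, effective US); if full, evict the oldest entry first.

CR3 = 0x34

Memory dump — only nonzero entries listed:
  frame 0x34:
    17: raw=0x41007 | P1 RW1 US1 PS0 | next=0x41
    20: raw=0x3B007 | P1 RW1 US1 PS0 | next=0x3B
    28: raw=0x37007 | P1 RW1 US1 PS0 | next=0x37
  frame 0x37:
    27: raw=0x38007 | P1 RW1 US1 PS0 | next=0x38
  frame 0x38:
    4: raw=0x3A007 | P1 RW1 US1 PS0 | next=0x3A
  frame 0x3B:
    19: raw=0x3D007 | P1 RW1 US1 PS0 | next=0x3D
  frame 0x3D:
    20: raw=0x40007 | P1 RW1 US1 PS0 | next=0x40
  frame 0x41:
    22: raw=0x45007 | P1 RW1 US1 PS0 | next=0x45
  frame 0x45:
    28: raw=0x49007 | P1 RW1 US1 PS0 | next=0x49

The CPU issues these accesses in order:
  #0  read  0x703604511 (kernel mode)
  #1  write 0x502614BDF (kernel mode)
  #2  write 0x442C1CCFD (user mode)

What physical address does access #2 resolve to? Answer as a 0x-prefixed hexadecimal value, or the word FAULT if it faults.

Per-access translation:
#0 VA=0x703604511 (r,kernel):
  lvl0: tbl 0x34, slot 28 ⇒ 0x37007 (P1/RW1/US1/PS0)
  lvl1: tbl 0x37, slot 27 ⇒ 0x38007 (P1/RW1/US1/PS0)
  lvl2: tbl 0x38, slot 4 ⇒ 0x3A007 (P1/RW1/US1/PS0)
  ✓ 0x3A511  — 3 lookups
#1 VA=0x502614BDF (w,kernel):
  lvl0: tbl 0x34, slot 20 ⇒ 0x3B007 (P1/RW1/US1/PS0)
  lvl1: tbl 0x3B, slot 19 ⇒ 0x3D007 (P1/RW1/US1/PS0)
  lvl2: tbl 0x3D, slot 20 ⇒ 0x40007 (P1/RW1/US1/PS0)
  ✓ 0x40BDF  — 3 lookups
#2 VA=0x442C1CCFD (w,user):
  lvl0: tbl 0x34, slot 17 ⇒ 0x41007 (P1/RW1/US1/PS0)
  lvl1: tbl 0x41, slot 22 ⇒ 0x45007 (P1/RW1/US1/PS0)
  lvl2: tbl 0x45, slot 28 ⇒ 0x49007 (P1/RW1/US1/PS0)
  ✓ 0x49CFD  — 3 lookups

Access #2 PA: 0x49CFD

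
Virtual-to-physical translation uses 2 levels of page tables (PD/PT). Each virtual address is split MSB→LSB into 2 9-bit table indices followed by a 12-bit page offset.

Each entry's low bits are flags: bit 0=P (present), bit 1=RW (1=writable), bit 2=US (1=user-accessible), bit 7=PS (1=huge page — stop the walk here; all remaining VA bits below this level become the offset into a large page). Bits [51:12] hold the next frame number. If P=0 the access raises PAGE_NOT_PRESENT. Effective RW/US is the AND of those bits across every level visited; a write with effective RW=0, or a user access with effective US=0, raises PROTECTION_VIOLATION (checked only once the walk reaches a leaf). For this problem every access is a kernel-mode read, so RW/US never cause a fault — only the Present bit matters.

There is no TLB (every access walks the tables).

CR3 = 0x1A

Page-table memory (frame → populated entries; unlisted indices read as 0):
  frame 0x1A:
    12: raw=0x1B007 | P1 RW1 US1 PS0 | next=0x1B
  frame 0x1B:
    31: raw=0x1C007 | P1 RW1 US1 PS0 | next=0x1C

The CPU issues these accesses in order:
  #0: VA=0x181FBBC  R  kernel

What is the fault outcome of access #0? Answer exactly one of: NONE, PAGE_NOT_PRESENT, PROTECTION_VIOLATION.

Trace:
#0 VA=0x181FBBC (r,kernel):
  L0 @0x1A[12] → 0x1B007  P=1,RW=1,US=1,PS=0
  L1 @0x1B[31] → 0x1C007  P=1,RW=1,US=1,PS=0
  → PA=0x1CBBC  (2 entries read)

Access #0 fault: NONE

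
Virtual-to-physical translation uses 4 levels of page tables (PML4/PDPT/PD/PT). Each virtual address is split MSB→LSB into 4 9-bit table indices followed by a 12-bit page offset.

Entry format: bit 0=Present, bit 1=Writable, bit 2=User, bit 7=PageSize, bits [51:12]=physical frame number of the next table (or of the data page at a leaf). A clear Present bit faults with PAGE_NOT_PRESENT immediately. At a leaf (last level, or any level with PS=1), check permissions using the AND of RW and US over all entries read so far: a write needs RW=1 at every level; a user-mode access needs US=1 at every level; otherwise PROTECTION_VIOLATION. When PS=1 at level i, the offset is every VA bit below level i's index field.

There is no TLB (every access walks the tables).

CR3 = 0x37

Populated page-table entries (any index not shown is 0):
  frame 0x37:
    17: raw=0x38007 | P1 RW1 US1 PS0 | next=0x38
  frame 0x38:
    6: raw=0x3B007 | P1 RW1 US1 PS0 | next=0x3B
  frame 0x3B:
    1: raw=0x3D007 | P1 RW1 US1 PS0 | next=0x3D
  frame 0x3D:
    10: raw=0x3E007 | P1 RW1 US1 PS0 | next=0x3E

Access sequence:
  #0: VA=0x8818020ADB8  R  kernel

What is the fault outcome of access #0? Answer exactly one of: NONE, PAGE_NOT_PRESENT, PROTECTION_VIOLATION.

Per-access translation:
#0 VA=0x8818020ADB8 (r,kernel):
  lvl0: tbl 0x37, slot 17 ⇒ 0x38007 (P1/RW1/US1/PS0)
  lvl1: tbl 0x38, slot 6 ⇒ 0x3B007 (P1/RW1/US1/PS0)
  lvl2: tbl 0x3B, slot 1 ⇒ 0x3D007 (P1/RW1/US1/PS0)
  lvl3: tbl 0x3D, slot 10 ⇒ 0x3E007 (P1/RW1/US1/PS0)
  ⇒ phys 0x3EDB8  [4 reads]

Access #0 fault: NONE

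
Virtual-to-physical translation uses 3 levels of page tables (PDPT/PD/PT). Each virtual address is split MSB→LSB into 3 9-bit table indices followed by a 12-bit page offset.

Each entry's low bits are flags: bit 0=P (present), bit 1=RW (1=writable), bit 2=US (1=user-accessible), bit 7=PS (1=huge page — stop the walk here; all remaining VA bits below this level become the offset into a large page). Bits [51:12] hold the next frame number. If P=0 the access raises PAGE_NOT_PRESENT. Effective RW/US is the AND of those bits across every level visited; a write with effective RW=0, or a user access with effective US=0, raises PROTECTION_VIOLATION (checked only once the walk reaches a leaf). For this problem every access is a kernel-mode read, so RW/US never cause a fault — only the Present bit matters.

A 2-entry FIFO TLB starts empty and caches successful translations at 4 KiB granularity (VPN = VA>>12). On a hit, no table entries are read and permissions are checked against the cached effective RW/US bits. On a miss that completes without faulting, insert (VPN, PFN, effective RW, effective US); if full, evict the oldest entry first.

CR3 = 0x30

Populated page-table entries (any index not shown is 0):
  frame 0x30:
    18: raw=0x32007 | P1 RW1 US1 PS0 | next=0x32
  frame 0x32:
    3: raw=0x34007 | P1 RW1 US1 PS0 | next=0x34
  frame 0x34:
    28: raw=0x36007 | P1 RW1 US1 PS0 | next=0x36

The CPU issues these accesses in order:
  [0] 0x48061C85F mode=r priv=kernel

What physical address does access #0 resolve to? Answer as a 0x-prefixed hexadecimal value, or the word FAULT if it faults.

Walk each access:
#0 VA=0x48061C85F (r,kernel):
  L0: frame=0x30 idx=18 entry=0x32007 [P=1 RW=1 US=1 PS=0]
  L1: frame=0x32 idx=3 entry=0x34007 [P=1 RW=1 US=1 PS=0]
  L2: frame=0x34 idx=28 entry=0x36007 [P=1 RW=1 US=1 PS=0]
  ✓ 0x3685F  — 3 lookups

Access #0 PA: 0x3685F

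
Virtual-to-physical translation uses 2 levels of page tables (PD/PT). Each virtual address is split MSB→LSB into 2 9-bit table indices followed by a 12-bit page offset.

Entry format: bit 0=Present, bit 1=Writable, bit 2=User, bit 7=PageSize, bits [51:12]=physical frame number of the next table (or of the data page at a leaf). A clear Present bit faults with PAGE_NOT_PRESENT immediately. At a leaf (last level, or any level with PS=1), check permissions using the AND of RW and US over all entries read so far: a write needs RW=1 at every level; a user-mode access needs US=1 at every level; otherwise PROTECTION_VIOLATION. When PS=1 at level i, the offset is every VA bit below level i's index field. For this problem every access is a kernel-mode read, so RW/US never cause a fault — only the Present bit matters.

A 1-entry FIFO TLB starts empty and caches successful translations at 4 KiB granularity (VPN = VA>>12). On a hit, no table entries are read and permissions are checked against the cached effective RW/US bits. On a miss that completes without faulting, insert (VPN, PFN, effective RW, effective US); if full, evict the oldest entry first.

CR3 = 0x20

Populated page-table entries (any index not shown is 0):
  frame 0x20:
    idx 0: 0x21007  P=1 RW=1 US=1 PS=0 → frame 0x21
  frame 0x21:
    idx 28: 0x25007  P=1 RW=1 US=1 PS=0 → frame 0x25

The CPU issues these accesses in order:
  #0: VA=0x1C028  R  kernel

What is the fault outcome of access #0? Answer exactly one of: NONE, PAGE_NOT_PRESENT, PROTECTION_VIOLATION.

Per-access translation:
#0 VA=0x1C028 (r,kernel):
  [0] read 0x20 idx=0: raw=0x21007 flags P=1 W=1 U=1 S=0
  [1] read 0x21 idx=28: raw=0x25007 flags P=1 W=1 U=1 S=0
  ✓ 0x25028  — 2 lookups

Access #0 fault: NONE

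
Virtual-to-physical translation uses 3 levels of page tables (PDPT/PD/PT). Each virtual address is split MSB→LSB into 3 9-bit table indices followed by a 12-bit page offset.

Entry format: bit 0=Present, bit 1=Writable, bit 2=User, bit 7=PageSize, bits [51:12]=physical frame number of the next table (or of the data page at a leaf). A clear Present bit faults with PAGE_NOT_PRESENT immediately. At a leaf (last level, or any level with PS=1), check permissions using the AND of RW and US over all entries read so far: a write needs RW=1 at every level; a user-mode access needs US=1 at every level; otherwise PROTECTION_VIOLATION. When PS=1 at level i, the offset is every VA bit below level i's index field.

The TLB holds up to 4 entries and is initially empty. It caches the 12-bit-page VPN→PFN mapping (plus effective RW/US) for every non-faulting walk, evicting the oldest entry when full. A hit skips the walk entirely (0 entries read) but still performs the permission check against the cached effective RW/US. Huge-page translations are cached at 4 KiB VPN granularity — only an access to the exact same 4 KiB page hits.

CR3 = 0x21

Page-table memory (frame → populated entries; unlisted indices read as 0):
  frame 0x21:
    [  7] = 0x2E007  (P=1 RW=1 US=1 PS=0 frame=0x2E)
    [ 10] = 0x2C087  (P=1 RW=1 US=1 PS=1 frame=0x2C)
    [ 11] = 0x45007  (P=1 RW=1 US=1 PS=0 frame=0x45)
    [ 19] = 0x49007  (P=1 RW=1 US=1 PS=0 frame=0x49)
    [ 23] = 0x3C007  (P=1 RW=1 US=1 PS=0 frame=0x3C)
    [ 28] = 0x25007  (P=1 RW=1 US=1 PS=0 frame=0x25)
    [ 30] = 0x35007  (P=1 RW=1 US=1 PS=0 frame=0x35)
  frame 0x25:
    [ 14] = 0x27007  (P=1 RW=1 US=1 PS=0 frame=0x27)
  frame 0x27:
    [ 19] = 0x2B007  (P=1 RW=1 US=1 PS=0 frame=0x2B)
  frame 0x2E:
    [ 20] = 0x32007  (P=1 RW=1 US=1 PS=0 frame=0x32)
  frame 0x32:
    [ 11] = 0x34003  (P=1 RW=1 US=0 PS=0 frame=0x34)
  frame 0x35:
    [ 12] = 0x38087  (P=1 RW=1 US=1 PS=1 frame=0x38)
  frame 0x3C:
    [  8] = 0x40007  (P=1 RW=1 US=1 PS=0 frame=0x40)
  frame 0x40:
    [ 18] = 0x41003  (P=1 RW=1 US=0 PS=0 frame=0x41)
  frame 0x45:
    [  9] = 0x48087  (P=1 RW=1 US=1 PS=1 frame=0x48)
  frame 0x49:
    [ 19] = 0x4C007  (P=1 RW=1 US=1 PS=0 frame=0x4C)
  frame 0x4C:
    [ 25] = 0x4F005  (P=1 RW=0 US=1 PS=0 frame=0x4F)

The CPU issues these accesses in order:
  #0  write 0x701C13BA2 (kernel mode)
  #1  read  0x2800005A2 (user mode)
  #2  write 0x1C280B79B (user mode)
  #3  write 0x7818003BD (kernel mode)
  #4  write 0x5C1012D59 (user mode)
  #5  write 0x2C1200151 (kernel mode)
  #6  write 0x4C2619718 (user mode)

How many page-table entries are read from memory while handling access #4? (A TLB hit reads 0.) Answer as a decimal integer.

Walk each access:
#0 VA=0x701C13BA2 (w,kernel):
  lvl0: tbl 0x21, slot 28 ⇒ 0x25007 (P1/RW1/US1/PS0)
  lvl1: tbl 0x25, slot 14 ⇒ 0x27007 (P1/RW1/US1/PS0)
  lvl2: tbl 0x27, slot 19 ⇒ 0x2B007 (P1/RW1/US1/PS0)
  ⇒ phys 0x2BBA2  [3 reads]
#1 VA=0x2800005A2 (r,user):
  lvl0: tbl 0x21, slot 10 ⇒ 0x2C087 (P1/RW1/US1/PS1)
  ⇒ phys 0x2C5A2 (huge @L0)  [1 reads]
#2 VA=0x1C280B79B (w,user):
  lvl0: tbl 0x21, slot 7 ⇒ 0x2E007 (P1/RW1/US1/PS0)
  lvl1: tbl 0x2E, slot 20 ⇒ 0x32007 (P1/RW1/US1/PS0)
  lvl2: tbl 0x32, slot 11 ⇒ 0x34003 (P1/RW1/US0/PS0)
  ⇒ fault: PROTECTION_VIOLATION  — 3 lookups
#3 VA=0x7818003BD (w,kernel):
  lvl0: tbl 0x21, slot 30 ⇒ 0x35007 (P1/RW1/US1/PS0)
  lvl1: tbl 0x35, slot 12 ⇒ 0x38087 (P1/RW1/US1/PS1)
  ⇒ phys 0x383BD (huge @L1)  [2 reads]
#4 VA=0x5C1012D59 (w,user):
  lvl0: tbl 0x21, slot 23 ⇒ 0x3C007 (P1/RW1/US1/PS0)
  lvl1: tbl 0x3C, slot 8 ⇒ 0x40007 (P1/RW1/US1/PS0)
  lvl2: tbl 0x40, slot 18 ⇒ 0x41003 (P1/RW1/US0/PS0)
  ⇒ fault: PROTECTION_VIOLATION  — 3 lookups
#5 VA=0x2C1200151 (w,kernel):
  lvl0: tbl 0x21, slot 11 ⇒ 0x45007 (P1/RW1/US1/PS0)
  lvl1: tbl 0x45, slot 9 ⇒ 0x48087 (P1/RW1/US1/PS1)
  ⇒ phys 0x48151 (huge @L1)  [2 reads]
#6 VA=0x4C2619718 (w,user):
  lvl0: tbl 0x21, slot 19 ⇒ 0x49007 (P1/RW1/US1/PS0)
  lvl1: tbl 0x49, slot 19 ⇒ 0x4C007 (P1/RW1/US1/PS0)
  lvl2: tbl 0x4C, slot 25 ⇒ 0x4F005 (P1/RW0/US1/PS0)
  ⇒ fault: PROTECTION_VIOLATION  — 3 lookups

Entries read for #4: 3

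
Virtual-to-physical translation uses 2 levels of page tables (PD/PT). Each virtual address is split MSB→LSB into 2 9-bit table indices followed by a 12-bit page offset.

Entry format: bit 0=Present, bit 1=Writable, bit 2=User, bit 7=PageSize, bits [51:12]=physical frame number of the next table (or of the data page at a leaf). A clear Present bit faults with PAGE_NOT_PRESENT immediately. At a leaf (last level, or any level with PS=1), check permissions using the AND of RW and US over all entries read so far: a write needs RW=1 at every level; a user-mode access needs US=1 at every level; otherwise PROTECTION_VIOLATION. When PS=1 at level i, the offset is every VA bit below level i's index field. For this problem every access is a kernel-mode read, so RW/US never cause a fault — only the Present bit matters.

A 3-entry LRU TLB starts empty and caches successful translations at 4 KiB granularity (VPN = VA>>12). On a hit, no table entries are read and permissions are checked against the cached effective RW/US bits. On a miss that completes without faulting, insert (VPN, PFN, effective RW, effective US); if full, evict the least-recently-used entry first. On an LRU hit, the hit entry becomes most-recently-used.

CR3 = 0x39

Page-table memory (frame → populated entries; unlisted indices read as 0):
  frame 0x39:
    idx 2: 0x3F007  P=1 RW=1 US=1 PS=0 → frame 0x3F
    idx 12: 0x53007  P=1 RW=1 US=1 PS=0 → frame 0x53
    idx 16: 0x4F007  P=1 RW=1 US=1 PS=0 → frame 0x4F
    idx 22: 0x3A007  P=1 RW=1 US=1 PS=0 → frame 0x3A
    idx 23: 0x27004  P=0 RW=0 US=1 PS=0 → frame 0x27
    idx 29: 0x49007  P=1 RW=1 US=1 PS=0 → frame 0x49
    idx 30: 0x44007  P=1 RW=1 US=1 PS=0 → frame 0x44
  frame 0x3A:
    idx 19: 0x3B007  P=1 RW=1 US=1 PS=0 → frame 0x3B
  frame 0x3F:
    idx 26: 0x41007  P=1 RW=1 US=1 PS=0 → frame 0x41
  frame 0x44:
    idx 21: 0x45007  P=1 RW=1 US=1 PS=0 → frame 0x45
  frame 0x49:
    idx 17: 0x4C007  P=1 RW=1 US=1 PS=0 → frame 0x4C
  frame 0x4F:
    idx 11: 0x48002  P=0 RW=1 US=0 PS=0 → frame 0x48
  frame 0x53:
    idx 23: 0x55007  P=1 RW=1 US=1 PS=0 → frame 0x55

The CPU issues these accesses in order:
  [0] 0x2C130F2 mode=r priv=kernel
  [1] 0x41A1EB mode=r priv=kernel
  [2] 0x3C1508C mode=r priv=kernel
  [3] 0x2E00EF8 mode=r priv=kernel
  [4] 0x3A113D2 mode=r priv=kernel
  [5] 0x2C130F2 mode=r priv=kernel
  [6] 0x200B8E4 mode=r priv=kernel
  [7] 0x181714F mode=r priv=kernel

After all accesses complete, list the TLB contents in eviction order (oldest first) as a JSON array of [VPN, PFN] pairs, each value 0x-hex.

Trace:
#0 VA=0x2C130F2 (r,kernel):
  L0 @0x39[22] → 0x3A007  P=1,RW=1,US=1,PS=0
  L1 @0x3A[19] → 0x3B007  P=1,RW=1,US=1,PS=0
  ⇒ phys 0x3B0F2  [2 reads]
#1 VA=0x41A1EB (r,kernel):
  L0 @0x39[2] → 0x3F007  P=1,RW=1,US=1,PS=0
  L1 @0x3F[26] → 0x41007  P=1,RW=1,US=1,PS=0
  ⇒ phys 0x411EB  [2 reads]
#2 VA=0x3C1508C (r,kernel):
  L0 @0x39[30] → 0x44007  P=1,RW=1,US=1,PS=0
  L1 @0x44[21] → 0x45007  P=1,RW=1,US=1,PS=0
  ⇒ phys 0x4508C  [2 reads]
#3 VA=0x2E00EF8 (r,kernel):
  L0 @0x39[23] → 0x27004  P=0,RW=0,US=1,PS=0
  → PAGE_NOT_PRESENT  (1 entries read)
#4 VA=0x3A113D2 (r,kernel):
  L0 @0x39[29] → 0x49007  P=1,RW=1,US=1,PS=0
  L1 @0x49[17] → 0x4C007  P=1,RW=1,US=1,PS=0
  ⇒ phys 0x4C3D2  [2 reads]
#5 VA=0x2C130F2 (r,kernel):
  L0 @0x39[22] → 0x3A007  P=1,RW=1,US=1,PS=0
  L1 @0x3A[19] → 0x3B007  P=1,RW=1,US=1,PS=0
  ⇒ phys 0x3B0F2  [2 reads]
#6 VA=0x200B8E4 (r,kernel):
  L0 @0x39[16] → 0x4F007  P=1,RW=1,US=1,PS=0
  L1 @0x4F[11] → 0x48002  P=0,RW=1,US=0,PS=0
  → PAGE_NOT_PRESENT  (2 entries read)
#7 VA=0x181714F (r,kernel):
  L0 @0x39[12] → 0x53007  P=1,RW=1,US=1,PS=0
  L1 @0x53[23] → 0x55007  P=1,RW=1,US=1,PS=0
  ⇒ phys 0x5514F  [2 reads]

TLB: [["0x3A11", "0x4C"], ["0x2C13", "0x3B"], ["0x1817", "0x55"]]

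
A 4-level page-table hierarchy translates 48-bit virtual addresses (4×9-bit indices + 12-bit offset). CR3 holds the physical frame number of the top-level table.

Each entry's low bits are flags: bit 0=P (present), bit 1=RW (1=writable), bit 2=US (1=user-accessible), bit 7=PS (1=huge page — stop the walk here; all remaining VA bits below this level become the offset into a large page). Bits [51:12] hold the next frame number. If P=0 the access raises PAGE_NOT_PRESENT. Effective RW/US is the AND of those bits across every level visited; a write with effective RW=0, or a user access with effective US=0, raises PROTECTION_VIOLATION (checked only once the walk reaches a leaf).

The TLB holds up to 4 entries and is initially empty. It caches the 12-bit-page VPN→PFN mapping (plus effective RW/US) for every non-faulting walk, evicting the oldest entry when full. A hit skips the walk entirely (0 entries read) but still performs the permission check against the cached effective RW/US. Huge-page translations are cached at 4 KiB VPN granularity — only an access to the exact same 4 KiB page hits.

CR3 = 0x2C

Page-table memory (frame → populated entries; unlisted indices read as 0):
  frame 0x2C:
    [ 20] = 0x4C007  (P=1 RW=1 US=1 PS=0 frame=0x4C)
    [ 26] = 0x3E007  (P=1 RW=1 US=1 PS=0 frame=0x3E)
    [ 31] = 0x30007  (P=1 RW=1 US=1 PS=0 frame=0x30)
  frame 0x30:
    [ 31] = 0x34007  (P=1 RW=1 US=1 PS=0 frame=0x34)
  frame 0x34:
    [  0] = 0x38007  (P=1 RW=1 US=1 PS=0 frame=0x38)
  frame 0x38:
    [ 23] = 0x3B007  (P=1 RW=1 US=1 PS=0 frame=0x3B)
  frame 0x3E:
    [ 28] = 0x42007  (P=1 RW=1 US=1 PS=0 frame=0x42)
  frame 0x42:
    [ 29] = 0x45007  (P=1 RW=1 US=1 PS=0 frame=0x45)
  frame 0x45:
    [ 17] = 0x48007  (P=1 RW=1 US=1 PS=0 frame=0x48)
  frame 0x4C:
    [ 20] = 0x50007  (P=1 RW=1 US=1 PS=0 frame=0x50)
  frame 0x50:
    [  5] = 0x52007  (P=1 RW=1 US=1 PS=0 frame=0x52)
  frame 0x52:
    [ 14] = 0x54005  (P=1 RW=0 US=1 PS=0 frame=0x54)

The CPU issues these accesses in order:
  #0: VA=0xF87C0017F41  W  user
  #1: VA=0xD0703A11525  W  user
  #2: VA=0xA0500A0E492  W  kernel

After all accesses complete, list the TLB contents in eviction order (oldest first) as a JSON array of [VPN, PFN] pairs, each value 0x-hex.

Trace:
#0 VA=0xF87C0017F41 (w,user):
  [0] read 0x2C idx=31: raw=0x30007 flags P=1 W=1 U=1 S=0
  [1] read 0x30 idx=31: raw=0x34007 flags P=1 W=1 U=1 S=0
  [2] read 0x34 idx=0: raw=0x38007 flags P=1 W=1 U=1 S=0
  [3] read 0x38 idx=23: raw=0x3B007 flags P=1 W=1 U=1 S=0
  ✓ 0x3BF41  — 4 lookups
#1 VA=0xD0703A11525 (w,user):
  [0] read 0x2C idx=26: raw=0x3E007 flags P=1 W=1 U=1 S=0
  [1] read 0x3E idx=28: raw=0x42007 flags P=1 W=1 U=1 S=0
  [2] read 0x42 idx=29: raw=0x45007 flags P=1 W=1 U=1 S=0
  [3] read 0x45 idx=17: raw=0x48007 flags P=1 W=1 U=1 S=0
  ✓ 0x48525  — 4 lookups
#2 VA=0xA0500A0E492 (w,kernel):
  [0] read 0x2C idx=20: raw=0x4C007 flags P=1 W=1 U=1 S=0
  [1] read 0x4C idx=20: raw=0x50007 flags P=1 W=1 U=1 S=0
  [2] read 0x50 idx=5: raw=0x52007 flags P=1 W=1 U=1 S=0
  [3] read 0x52 idx=14: raw=0x54005 flags P=1 W=0 U=1 S=0
  ⇒ fault: PROTECTION_VIOLATION  — 4 lookups

TLB: [["0xF87C0017", "0x3B"], ["0xD0703A11", "0x48"]]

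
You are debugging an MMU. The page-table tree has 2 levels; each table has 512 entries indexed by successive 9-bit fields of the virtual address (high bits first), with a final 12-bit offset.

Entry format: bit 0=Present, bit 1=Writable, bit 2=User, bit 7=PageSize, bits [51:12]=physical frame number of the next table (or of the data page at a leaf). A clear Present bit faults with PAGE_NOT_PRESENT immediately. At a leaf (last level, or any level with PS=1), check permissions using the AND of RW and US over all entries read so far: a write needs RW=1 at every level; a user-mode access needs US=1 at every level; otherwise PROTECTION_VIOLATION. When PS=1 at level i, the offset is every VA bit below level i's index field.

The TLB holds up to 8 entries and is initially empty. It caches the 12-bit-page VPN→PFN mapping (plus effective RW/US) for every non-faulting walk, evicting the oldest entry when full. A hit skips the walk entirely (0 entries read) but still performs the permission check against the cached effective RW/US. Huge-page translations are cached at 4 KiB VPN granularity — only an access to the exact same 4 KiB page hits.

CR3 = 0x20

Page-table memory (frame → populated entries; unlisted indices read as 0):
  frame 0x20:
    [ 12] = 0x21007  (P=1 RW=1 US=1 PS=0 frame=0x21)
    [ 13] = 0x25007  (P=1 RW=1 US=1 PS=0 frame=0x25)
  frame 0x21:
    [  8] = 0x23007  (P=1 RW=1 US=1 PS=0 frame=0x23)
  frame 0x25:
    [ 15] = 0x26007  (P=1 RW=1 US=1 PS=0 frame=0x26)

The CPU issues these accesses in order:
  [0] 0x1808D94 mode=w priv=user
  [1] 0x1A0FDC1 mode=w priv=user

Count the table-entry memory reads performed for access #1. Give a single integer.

Trace:
#0 VA=0x1808D94 (w,user):
  L0: frame=0x20 idx=12 entry=0x21007 [P=1 RW=1 US=1 PS=0]
  L1: frame=0x21 idx=8 entry=0x23007 [P=1 RW=1 US=1 PS=0]
  → PA=0x23D94  (2 entries read)
#1 VA=0x1A0FDC1 (w,user):
  L0: frame=0x20 idx=13 entry=0x25007 [P=1 RW=1 US=1 PS=0]
  L1: frame=0x25 idx=15 entry=0x26007 [P=1 RW=1 US=1 PS=0]
  → PA=0x26DC1  (2 entries read)

Entries read for #1: 2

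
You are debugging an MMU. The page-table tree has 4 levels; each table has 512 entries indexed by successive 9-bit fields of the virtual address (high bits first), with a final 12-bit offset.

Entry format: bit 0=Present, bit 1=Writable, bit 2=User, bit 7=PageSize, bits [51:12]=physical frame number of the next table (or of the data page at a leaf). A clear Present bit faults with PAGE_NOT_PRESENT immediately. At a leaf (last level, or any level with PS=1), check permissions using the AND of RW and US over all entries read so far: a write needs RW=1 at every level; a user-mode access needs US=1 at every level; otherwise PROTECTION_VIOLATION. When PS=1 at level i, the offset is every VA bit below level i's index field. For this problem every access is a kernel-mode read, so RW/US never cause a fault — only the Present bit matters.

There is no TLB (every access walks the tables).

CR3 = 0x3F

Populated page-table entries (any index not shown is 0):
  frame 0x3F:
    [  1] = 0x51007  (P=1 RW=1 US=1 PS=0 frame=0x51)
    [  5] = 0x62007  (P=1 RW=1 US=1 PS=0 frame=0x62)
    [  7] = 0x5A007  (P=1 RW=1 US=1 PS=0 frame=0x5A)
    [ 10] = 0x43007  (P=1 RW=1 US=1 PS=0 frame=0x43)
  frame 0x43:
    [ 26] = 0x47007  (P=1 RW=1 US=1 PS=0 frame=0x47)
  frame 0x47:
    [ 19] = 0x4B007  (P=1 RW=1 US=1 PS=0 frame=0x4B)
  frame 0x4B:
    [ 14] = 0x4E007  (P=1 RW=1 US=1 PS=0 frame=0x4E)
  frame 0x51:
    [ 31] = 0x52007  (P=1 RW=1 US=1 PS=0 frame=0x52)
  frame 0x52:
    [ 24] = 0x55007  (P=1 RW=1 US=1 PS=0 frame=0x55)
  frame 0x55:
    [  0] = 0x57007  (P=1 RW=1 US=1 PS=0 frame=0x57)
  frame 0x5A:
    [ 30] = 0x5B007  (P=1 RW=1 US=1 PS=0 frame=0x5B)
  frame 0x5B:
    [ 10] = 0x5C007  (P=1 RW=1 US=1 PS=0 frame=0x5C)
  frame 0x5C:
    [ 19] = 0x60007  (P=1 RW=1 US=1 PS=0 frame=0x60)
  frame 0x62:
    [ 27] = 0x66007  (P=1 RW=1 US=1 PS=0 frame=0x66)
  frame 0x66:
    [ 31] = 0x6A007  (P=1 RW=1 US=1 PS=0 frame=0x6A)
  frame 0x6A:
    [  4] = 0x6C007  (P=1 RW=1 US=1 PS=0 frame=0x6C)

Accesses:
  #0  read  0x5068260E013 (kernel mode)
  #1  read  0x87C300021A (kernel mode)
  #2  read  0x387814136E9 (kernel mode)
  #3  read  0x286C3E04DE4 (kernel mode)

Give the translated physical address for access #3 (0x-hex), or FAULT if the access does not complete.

Per-access translation:
#0 VA=0x5068260E013 (r,kernel):
  [0] read 0x3F idx=10: raw=0x43007 flags P=1 W=1 U=1 S=0
  [1] read 0x43 idx=26: raw=0x47007 flags P=1 W=1 U=1 S=0
  [2] read 0x47 idx=19: raw=0x4B007 flags P=1 W=1 U=1 S=0
  [3] read 0x4B idx=14: raw=0x4E007 flags P=1 W=1 U=1 S=0
  ⇒ phys 0x4E013  [4 reads]
#1 VA=0x87C300021A (r,kernel):
  [0] read 0x3F idx=1: raw=0x51007 flags P=1 W=1 U=1 S=0
  [1] read 0x51 idx=31: raw=0x52007 flags P=1 W=1 U=1 S=0
  [2] read 0x52 idx=24: raw=0x55007 flags P=1 W=1 U=1 S=0
  [3] read 0x55 idx=0: raw=0x57007 flags P=1 W=1 U=1 S=0
  ⇒ phys 0x5721A  [4 reads]
#2 VA=0x387814136E9 (r,kernel):
  [0] read 0x3F idx=7: raw=0x5A007 flags P=1 W=1 U=1 S=0
  [1] read 0x5A idx=30: raw=0x5B007 flags P=1 W=1 U=1 S=0
  [2] read 0x5B idx=10: raw=0x5C007 flags P=1 W=1 U=1 S=0
  [3] read 0x5C idx=19: raw=0x60007 flags P=1 W=1 U=1 S=0
  ⇒ phys 0x606E9  [4 reads]
#3 VA=0x286C3E04DE4 (r,kernel):
  [0] read 0x3F idx=5: raw=0x62007 flags P=1 W=1 U=1 S=0
  [1] read 0x62 idx=27: raw=0x66007 flags P=1 W=1 U=1 S=0
  [2] read 0x66 idx=31: raw=0x6A007 flags P=1 W=1 U=1 S=0
  [3] read 0x6A idx=4: raw=0x6C007 flags P=1 W=1 U=1 S=0
  ⇒ phys 0x6CDE4  [4 reads]

Access #3 PA: 0x6CDE4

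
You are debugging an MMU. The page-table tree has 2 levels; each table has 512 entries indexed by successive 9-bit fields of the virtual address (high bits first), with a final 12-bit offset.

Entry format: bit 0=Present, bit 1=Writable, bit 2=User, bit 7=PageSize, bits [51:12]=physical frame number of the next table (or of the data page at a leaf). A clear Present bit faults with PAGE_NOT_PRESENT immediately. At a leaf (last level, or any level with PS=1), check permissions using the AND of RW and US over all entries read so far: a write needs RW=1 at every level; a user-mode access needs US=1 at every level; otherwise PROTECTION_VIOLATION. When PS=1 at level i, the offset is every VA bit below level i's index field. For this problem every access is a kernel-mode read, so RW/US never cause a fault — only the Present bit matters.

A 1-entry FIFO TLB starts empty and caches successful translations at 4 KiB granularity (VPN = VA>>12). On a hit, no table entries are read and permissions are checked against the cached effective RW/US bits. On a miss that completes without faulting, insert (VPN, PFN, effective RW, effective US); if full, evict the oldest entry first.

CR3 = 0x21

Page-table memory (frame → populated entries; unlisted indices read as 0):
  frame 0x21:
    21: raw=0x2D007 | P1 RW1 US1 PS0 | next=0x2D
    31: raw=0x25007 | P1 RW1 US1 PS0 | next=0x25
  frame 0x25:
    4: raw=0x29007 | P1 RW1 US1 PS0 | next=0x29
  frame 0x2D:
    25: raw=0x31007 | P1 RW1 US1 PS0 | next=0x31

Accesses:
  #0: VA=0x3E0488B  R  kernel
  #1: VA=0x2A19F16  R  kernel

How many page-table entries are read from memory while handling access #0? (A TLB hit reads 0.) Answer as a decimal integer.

Per-access translation:
#0 VA=0x3E0488B (r,kernel):
  L0 @0x21[31] → 0x25007  P=1,RW=1,US=1,PS=0
  L1 @0x25[4] → 0x29007  P=1,RW=1,US=1,PS=0
  ⇒ phys 0x2988B  [2 reads]
#1 VA=0x2A19F16 (r,kernel):
  L0 @0x21[21] → 0x2D007  P=1,RW=1,US=1,PS=0
  L1 @0x2D[25] → 0x31007  P=1,RW=1,US=1,PS=0
  ⇒ phys 0x31F16  [2 reads]

Entries read for #0: 2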